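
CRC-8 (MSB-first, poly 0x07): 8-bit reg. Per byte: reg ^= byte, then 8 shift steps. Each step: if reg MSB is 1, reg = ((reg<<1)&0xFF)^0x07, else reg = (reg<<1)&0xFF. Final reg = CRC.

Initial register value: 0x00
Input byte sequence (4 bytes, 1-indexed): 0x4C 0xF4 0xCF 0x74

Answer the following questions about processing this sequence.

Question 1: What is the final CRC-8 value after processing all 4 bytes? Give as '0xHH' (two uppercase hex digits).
After byte 1 (0x4C): reg=0xE3
After byte 2 (0xF4): reg=0x65
After byte 3 (0xCF): reg=0x5F
After byte 4 (0x74): reg=0xD1

Answer: 0xD1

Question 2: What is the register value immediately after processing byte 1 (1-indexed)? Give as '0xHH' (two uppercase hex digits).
After byte 1 (0x4C): reg=0xE3

Answer: 0xE3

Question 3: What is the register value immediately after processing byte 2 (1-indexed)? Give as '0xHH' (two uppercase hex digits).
After byte 1 (0x4C): reg=0xE3
After byte 2 (0xF4): reg=0x65

Answer: 0x65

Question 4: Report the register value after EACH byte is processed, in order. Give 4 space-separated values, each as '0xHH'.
0xE3 0x65 0x5F 0xD1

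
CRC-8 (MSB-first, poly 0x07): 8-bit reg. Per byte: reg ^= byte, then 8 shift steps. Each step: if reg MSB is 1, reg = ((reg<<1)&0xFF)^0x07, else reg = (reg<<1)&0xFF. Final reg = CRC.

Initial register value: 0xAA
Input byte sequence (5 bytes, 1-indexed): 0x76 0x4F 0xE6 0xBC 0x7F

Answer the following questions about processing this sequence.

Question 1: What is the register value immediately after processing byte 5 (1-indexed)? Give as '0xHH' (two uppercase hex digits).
Answer: 0xC8

Derivation:
After byte 1 (0x76): reg=0x1A
After byte 2 (0x4F): reg=0xAC
After byte 3 (0xE6): reg=0xF1
After byte 4 (0xBC): reg=0xE4
After byte 5 (0x7F): reg=0xC8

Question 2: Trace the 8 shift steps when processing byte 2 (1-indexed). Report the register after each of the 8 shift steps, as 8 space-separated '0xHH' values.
After byte 1 (0x76): reg=0x1A
Register before byte 2: 0x1A
After XOR with byte 0x4F: 0x55

Answer: 0xAA 0x53 0xA6 0x4B 0x96 0x2B 0x56 0xAC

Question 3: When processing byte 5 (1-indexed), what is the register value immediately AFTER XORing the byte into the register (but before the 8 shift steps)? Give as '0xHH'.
Register before byte 5: 0xE4
Byte 5: 0x7F
0xE4 XOR 0x7F = 0x9B

Answer: 0x9B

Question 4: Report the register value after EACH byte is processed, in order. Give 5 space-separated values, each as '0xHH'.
0x1A 0xAC 0xF1 0xE4 0xC8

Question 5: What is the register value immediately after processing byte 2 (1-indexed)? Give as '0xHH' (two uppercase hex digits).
Answer: 0xAC

Derivation:
After byte 1 (0x76): reg=0x1A
After byte 2 (0x4F): reg=0xAC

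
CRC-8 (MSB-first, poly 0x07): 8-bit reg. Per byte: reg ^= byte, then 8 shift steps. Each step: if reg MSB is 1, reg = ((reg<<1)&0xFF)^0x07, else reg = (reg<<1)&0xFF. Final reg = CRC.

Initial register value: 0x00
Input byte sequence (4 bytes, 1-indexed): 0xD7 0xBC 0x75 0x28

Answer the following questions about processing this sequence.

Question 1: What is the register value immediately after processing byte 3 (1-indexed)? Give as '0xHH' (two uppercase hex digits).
Answer: 0xC6

Derivation:
After byte 1 (0xD7): reg=0x2B
After byte 2 (0xBC): reg=0xEC
After byte 3 (0x75): reg=0xC6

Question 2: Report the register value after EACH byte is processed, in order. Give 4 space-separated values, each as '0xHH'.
0x2B 0xEC 0xC6 0x84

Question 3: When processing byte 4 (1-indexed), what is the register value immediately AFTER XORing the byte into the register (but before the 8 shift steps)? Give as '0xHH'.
Answer: 0xEE

Derivation:
Register before byte 4: 0xC6
Byte 4: 0x28
0xC6 XOR 0x28 = 0xEE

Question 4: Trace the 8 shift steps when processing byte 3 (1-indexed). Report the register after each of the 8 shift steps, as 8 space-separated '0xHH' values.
Answer: 0x35 0x6A 0xD4 0xAF 0x59 0xB2 0x63 0xC6

Derivation:
After byte 1 (0xD7): reg=0x2B
After byte 2 (0xBC): reg=0xEC
Register before byte 3: 0xEC
After XOR with byte 0x75: 0x99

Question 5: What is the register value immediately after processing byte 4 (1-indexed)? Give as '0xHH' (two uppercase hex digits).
After byte 1 (0xD7): reg=0x2B
After byte 2 (0xBC): reg=0xEC
After byte 3 (0x75): reg=0xC6
After byte 4 (0x28): reg=0x84

Answer: 0x84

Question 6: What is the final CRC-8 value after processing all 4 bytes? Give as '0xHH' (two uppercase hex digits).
After byte 1 (0xD7): reg=0x2B
After byte 2 (0xBC): reg=0xEC
After byte 3 (0x75): reg=0xC6
After byte 4 (0x28): reg=0x84

Answer: 0x84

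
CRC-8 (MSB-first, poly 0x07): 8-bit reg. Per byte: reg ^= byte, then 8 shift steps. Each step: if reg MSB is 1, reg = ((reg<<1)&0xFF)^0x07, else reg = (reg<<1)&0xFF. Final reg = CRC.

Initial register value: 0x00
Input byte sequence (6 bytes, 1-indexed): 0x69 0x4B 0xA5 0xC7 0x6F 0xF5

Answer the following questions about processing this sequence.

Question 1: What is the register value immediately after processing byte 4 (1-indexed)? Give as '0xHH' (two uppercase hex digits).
After byte 1 (0x69): reg=0x18
After byte 2 (0x4B): reg=0xBE
After byte 3 (0xA5): reg=0x41
After byte 4 (0xC7): reg=0x9B

Answer: 0x9B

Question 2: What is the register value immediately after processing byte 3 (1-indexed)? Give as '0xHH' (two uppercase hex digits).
Answer: 0x41

Derivation:
After byte 1 (0x69): reg=0x18
After byte 2 (0x4B): reg=0xBE
After byte 3 (0xA5): reg=0x41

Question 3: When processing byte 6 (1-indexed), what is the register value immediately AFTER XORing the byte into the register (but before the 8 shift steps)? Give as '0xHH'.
Register before byte 6: 0xC2
Byte 6: 0xF5
0xC2 XOR 0xF5 = 0x37

Answer: 0x37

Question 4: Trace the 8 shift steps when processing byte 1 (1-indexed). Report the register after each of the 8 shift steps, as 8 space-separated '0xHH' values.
Register before byte 1: 0x00
After XOR with byte 0x69: 0x69

Answer: 0xD2 0xA3 0x41 0x82 0x03 0x06 0x0C 0x18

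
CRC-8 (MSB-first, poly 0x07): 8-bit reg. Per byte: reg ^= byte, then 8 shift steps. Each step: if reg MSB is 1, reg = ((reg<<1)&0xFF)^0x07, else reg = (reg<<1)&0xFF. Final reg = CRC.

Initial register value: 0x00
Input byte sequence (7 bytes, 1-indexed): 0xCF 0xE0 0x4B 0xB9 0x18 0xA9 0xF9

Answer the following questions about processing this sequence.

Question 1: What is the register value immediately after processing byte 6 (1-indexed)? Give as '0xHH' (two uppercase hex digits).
Answer: 0x59

Derivation:
After byte 1 (0xCF): reg=0x63
After byte 2 (0xE0): reg=0x80
After byte 3 (0x4B): reg=0x7F
After byte 4 (0xB9): reg=0x5C
After byte 5 (0x18): reg=0xDB
After byte 6 (0xA9): reg=0x59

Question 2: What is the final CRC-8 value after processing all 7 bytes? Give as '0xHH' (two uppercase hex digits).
Answer: 0x69

Derivation:
After byte 1 (0xCF): reg=0x63
After byte 2 (0xE0): reg=0x80
After byte 3 (0x4B): reg=0x7F
After byte 4 (0xB9): reg=0x5C
After byte 5 (0x18): reg=0xDB
After byte 6 (0xA9): reg=0x59
After byte 7 (0xF9): reg=0x69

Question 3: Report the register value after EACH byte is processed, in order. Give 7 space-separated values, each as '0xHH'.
0x63 0x80 0x7F 0x5C 0xDB 0x59 0x69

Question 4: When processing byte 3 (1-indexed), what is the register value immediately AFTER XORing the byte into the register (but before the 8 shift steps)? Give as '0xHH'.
Register before byte 3: 0x80
Byte 3: 0x4B
0x80 XOR 0x4B = 0xCB

Answer: 0xCB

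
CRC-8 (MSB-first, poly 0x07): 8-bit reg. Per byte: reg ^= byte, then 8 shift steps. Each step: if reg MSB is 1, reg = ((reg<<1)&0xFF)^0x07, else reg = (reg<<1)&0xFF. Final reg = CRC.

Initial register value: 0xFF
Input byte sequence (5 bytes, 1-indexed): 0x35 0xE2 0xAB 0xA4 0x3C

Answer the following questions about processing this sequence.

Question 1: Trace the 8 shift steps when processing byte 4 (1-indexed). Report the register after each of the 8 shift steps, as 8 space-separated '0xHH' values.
After byte 1 (0x35): reg=0x78
After byte 2 (0xE2): reg=0xCF
After byte 3 (0xAB): reg=0x3B
Register before byte 4: 0x3B
After XOR with byte 0xA4: 0x9F

Answer: 0x39 0x72 0xE4 0xCF 0x99 0x35 0x6A 0xD4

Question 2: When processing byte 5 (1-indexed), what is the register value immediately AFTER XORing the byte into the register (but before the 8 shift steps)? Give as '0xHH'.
Register before byte 5: 0xD4
Byte 5: 0x3C
0xD4 XOR 0x3C = 0xE8

Answer: 0xE8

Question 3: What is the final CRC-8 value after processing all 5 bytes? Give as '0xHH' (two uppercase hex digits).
Answer: 0x96

Derivation:
After byte 1 (0x35): reg=0x78
After byte 2 (0xE2): reg=0xCF
After byte 3 (0xAB): reg=0x3B
After byte 4 (0xA4): reg=0xD4
After byte 5 (0x3C): reg=0x96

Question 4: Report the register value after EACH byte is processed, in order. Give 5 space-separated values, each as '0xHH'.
0x78 0xCF 0x3B 0xD4 0x96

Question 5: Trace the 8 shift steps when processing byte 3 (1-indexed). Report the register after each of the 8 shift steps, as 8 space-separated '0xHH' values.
Answer: 0xC8 0x97 0x29 0x52 0xA4 0x4F 0x9E 0x3B

Derivation:
After byte 1 (0x35): reg=0x78
After byte 2 (0xE2): reg=0xCF
Register before byte 3: 0xCF
After XOR with byte 0xAB: 0x64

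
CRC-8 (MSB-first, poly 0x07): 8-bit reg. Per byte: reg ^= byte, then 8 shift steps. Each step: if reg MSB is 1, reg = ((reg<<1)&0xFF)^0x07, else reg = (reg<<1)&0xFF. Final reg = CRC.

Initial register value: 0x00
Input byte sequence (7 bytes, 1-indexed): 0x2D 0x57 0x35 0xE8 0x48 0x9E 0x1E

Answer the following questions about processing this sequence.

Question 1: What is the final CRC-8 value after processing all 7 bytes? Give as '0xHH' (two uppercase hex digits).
After byte 1 (0x2D): reg=0xC3
After byte 2 (0x57): reg=0xE5
After byte 3 (0x35): reg=0x3E
After byte 4 (0xE8): reg=0x2C
After byte 5 (0x48): reg=0x3B
After byte 6 (0x9E): reg=0x72
After byte 7 (0x1E): reg=0x03

Answer: 0x03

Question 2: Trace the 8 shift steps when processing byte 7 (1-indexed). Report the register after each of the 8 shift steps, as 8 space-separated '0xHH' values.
After byte 1 (0x2D): reg=0xC3
After byte 2 (0x57): reg=0xE5
After byte 3 (0x35): reg=0x3E
After byte 4 (0xE8): reg=0x2C
After byte 5 (0x48): reg=0x3B
After byte 6 (0x9E): reg=0x72
Register before byte 7: 0x72
After XOR with byte 0x1E: 0x6C

Answer: 0xD8 0xB7 0x69 0xD2 0xA3 0x41 0x82 0x03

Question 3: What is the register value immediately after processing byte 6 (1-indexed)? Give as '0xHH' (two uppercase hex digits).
After byte 1 (0x2D): reg=0xC3
After byte 2 (0x57): reg=0xE5
After byte 3 (0x35): reg=0x3E
After byte 4 (0xE8): reg=0x2C
After byte 5 (0x48): reg=0x3B
After byte 6 (0x9E): reg=0x72

Answer: 0x72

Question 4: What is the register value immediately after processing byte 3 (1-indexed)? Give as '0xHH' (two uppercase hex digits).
Answer: 0x3E

Derivation:
After byte 1 (0x2D): reg=0xC3
After byte 2 (0x57): reg=0xE5
After byte 3 (0x35): reg=0x3E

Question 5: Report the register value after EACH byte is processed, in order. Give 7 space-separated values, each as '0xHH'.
0xC3 0xE5 0x3E 0x2C 0x3B 0x72 0x03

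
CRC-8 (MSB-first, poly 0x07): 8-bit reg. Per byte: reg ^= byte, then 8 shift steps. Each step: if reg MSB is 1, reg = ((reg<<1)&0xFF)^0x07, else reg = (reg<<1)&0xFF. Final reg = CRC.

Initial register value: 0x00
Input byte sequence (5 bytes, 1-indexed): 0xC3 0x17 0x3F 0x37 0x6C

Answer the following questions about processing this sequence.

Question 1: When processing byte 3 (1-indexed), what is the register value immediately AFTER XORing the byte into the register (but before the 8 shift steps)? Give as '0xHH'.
Answer: 0x88

Derivation:
Register before byte 3: 0xB7
Byte 3: 0x3F
0xB7 XOR 0x3F = 0x88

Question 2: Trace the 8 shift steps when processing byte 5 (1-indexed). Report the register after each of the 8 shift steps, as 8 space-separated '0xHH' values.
Answer: 0xE9 0xD5 0xAD 0x5D 0xBA 0x73 0xE6 0xCB

Derivation:
After byte 1 (0xC3): reg=0x47
After byte 2 (0x17): reg=0xB7
After byte 3 (0x3F): reg=0xB1
After byte 4 (0x37): reg=0x9B
Register before byte 5: 0x9B
After XOR with byte 0x6C: 0xF7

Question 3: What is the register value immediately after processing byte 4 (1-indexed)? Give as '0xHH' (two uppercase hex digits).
Answer: 0x9B

Derivation:
After byte 1 (0xC3): reg=0x47
After byte 2 (0x17): reg=0xB7
After byte 3 (0x3F): reg=0xB1
After byte 4 (0x37): reg=0x9B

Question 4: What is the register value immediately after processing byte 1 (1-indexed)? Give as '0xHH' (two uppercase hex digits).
Answer: 0x47

Derivation:
After byte 1 (0xC3): reg=0x47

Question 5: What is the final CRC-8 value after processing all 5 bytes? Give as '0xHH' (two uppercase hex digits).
Answer: 0xCB

Derivation:
After byte 1 (0xC3): reg=0x47
After byte 2 (0x17): reg=0xB7
After byte 3 (0x3F): reg=0xB1
After byte 4 (0x37): reg=0x9B
After byte 5 (0x6C): reg=0xCB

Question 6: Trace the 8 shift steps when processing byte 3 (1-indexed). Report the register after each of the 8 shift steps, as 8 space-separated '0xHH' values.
Answer: 0x17 0x2E 0x5C 0xB8 0x77 0xEE 0xDB 0xB1

Derivation:
After byte 1 (0xC3): reg=0x47
After byte 2 (0x17): reg=0xB7
Register before byte 3: 0xB7
After XOR with byte 0x3F: 0x88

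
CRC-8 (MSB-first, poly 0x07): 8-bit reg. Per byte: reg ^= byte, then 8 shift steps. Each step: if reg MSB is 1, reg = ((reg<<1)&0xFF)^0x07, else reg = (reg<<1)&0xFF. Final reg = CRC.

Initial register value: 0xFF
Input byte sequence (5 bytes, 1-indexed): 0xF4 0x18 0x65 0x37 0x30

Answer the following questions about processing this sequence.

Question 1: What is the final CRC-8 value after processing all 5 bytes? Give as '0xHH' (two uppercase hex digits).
Answer: 0x6F

Derivation:
After byte 1 (0xF4): reg=0x31
After byte 2 (0x18): reg=0xDF
After byte 3 (0x65): reg=0x2F
After byte 4 (0x37): reg=0x48
After byte 5 (0x30): reg=0x6F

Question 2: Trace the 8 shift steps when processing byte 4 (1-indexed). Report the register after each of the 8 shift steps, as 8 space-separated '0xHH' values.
Answer: 0x30 0x60 0xC0 0x87 0x09 0x12 0x24 0x48

Derivation:
After byte 1 (0xF4): reg=0x31
After byte 2 (0x18): reg=0xDF
After byte 3 (0x65): reg=0x2F
Register before byte 4: 0x2F
After XOR with byte 0x37: 0x18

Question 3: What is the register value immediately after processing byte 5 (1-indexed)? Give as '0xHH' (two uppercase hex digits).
Answer: 0x6F

Derivation:
After byte 1 (0xF4): reg=0x31
After byte 2 (0x18): reg=0xDF
After byte 3 (0x65): reg=0x2F
After byte 4 (0x37): reg=0x48
After byte 5 (0x30): reg=0x6F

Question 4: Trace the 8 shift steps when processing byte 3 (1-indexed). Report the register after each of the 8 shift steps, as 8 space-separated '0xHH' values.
After byte 1 (0xF4): reg=0x31
After byte 2 (0x18): reg=0xDF
Register before byte 3: 0xDF
After XOR with byte 0x65: 0xBA

Answer: 0x73 0xE6 0xCB 0x91 0x25 0x4A 0x94 0x2F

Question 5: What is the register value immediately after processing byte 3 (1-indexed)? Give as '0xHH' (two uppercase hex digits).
Answer: 0x2F

Derivation:
After byte 1 (0xF4): reg=0x31
After byte 2 (0x18): reg=0xDF
After byte 3 (0x65): reg=0x2F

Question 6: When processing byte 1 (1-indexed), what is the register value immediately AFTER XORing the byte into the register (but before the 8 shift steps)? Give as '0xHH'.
Answer: 0x0B

Derivation:
Register before byte 1: 0xFF
Byte 1: 0xF4
0xFF XOR 0xF4 = 0x0B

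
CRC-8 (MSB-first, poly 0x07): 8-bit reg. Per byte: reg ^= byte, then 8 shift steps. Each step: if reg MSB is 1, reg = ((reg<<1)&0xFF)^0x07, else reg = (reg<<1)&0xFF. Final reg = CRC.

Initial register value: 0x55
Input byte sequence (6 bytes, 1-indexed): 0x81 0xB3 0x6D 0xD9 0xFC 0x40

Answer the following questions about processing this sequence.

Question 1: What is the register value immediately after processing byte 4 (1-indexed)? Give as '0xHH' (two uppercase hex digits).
After byte 1 (0x81): reg=0x22
After byte 2 (0xB3): reg=0xFE
After byte 3 (0x6D): reg=0xF0
After byte 4 (0xD9): reg=0xDF

Answer: 0xDF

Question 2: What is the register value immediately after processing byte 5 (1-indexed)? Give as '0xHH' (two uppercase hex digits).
After byte 1 (0x81): reg=0x22
After byte 2 (0xB3): reg=0xFE
After byte 3 (0x6D): reg=0xF0
After byte 4 (0xD9): reg=0xDF
After byte 5 (0xFC): reg=0xE9

Answer: 0xE9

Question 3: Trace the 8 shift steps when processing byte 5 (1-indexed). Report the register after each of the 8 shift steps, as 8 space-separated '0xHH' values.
After byte 1 (0x81): reg=0x22
After byte 2 (0xB3): reg=0xFE
After byte 3 (0x6D): reg=0xF0
After byte 4 (0xD9): reg=0xDF
Register before byte 5: 0xDF
After XOR with byte 0xFC: 0x23

Answer: 0x46 0x8C 0x1F 0x3E 0x7C 0xF8 0xF7 0xE9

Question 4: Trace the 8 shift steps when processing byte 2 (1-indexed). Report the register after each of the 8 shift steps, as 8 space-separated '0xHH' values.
Answer: 0x25 0x4A 0x94 0x2F 0x5E 0xBC 0x7F 0xFE

Derivation:
After byte 1 (0x81): reg=0x22
Register before byte 2: 0x22
After XOR with byte 0xB3: 0x91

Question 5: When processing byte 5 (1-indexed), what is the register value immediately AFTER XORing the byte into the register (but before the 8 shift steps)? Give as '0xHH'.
Answer: 0x23

Derivation:
Register before byte 5: 0xDF
Byte 5: 0xFC
0xDF XOR 0xFC = 0x23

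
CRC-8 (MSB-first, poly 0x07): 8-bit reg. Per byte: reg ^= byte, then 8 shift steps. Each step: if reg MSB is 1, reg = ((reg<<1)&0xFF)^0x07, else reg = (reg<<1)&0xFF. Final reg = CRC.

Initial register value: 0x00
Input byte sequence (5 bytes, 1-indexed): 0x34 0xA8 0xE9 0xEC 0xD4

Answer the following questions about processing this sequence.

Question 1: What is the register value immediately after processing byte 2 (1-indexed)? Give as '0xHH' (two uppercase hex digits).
Answer: 0xFC

Derivation:
After byte 1 (0x34): reg=0x8C
After byte 2 (0xA8): reg=0xFC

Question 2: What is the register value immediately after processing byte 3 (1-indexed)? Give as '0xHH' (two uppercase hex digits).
Answer: 0x6B

Derivation:
After byte 1 (0x34): reg=0x8C
After byte 2 (0xA8): reg=0xFC
After byte 3 (0xE9): reg=0x6B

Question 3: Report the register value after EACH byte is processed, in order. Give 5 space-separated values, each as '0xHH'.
0x8C 0xFC 0x6B 0x9C 0xFF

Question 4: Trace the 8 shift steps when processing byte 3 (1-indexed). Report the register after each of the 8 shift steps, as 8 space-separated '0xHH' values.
After byte 1 (0x34): reg=0x8C
After byte 2 (0xA8): reg=0xFC
Register before byte 3: 0xFC
After XOR with byte 0xE9: 0x15

Answer: 0x2A 0x54 0xA8 0x57 0xAE 0x5B 0xB6 0x6B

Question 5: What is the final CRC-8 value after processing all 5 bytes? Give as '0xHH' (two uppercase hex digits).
After byte 1 (0x34): reg=0x8C
After byte 2 (0xA8): reg=0xFC
After byte 3 (0xE9): reg=0x6B
After byte 4 (0xEC): reg=0x9C
After byte 5 (0xD4): reg=0xFF

Answer: 0xFF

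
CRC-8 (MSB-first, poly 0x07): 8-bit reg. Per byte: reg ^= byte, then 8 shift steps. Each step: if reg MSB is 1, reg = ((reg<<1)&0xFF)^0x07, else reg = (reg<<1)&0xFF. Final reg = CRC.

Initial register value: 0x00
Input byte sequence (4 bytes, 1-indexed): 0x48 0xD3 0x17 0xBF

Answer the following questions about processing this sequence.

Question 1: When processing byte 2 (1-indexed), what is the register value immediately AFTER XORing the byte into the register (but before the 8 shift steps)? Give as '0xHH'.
Register before byte 2: 0xFF
Byte 2: 0xD3
0xFF XOR 0xD3 = 0x2C

Answer: 0x2C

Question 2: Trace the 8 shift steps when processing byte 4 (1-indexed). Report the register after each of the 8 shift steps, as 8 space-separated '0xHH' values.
After byte 1 (0x48): reg=0xFF
After byte 2 (0xD3): reg=0xC4
After byte 3 (0x17): reg=0x37
Register before byte 4: 0x37
After XOR with byte 0xBF: 0x88

Answer: 0x17 0x2E 0x5C 0xB8 0x77 0xEE 0xDB 0xB1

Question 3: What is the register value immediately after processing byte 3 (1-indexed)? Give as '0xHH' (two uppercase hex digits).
Answer: 0x37

Derivation:
After byte 1 (0x48): reg=0xFF
After byte 2 (0xD3): reg=0xC4
After byte 3 (0x17): reg=0x37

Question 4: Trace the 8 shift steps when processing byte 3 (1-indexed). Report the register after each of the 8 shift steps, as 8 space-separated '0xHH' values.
Answer: 0xA1 0x45 0x8A 0x13 0x26 0x4C 0x98 0x37

Derivation:
After byte 1 (0x48): reg=0xFF
After byte 2 (0xD3): reg=0xC4
Register before byte 3: 0xC4
After XOR with byte 0x17: 0xD3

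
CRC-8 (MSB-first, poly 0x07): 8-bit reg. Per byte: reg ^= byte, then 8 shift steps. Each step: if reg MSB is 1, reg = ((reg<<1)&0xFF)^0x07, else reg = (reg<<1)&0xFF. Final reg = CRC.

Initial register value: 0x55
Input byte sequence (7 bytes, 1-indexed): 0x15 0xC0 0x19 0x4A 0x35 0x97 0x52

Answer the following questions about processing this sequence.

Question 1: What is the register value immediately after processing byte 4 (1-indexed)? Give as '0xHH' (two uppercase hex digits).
Answer: 0x0D

Derivation:
After byte 1 (0x15): reg=0xC7
After byte 2 (0xC0): reg=0x15
After byte 3 (0x19): reg=0x24
After byte 4 (0x4A): reg=0x0D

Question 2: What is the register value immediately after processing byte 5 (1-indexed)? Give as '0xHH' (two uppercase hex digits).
After byte 1 (0x15): reg=0xC7
After byte 2 (0xC0): reg=0x15
After byte 3 (0x19): reg=0x24
After byte 4 (0x4A): reg=0x0D
After byte 5 (0x35): reg=0xA8

Answer: 0xA8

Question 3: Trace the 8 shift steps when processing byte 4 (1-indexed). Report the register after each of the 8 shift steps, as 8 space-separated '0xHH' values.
After byte 1 (0x15): reg=0xC7
After byte 2 (0xC0): reg=0x15
After byte 3 (0x19): reg=0x24
Register before byte 4: 0x24
After XOR with byte 0x4A: 0x6E

Answer: 0xDC 0xBF 0x79 0xF2 0xE3 0xC1 0x85 0x0D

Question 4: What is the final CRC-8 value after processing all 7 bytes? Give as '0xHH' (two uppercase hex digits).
Answer: 0x83

Derivation:
After byte 1 (0x15): reg=0xC7
After byte 2 (0xC0): reg=0x15
After byte 3 (0x19): reg=0x24
After byte 4 (0x4A): reg=0x0D
After byte 5 (0x35): reg=0xA8
After byte 6 (0x97): reg=0xBD
After byte 7 (0x52): reg=0x83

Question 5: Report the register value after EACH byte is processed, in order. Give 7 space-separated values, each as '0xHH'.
0xC7 0x15 0x24 0x0D 0xA8 0xBD 0x83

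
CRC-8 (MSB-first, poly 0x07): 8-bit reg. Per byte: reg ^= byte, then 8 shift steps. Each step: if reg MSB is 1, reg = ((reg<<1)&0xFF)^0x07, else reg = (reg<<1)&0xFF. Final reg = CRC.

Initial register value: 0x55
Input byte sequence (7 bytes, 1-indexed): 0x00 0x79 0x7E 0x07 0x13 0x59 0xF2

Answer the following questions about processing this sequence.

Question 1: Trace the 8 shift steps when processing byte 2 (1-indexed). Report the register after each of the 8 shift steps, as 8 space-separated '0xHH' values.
Answer: 0xAD 0x5D 0xBA 0x73 0xE6 0xCB 0x91 0x25

Derivation:
After byte 1 (0x00): reg=0xAC
Register before byte 2: 0xAC
After XOR with byte 0x79: 0xD5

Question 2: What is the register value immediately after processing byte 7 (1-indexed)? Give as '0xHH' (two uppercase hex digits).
After byte 1 (0x00): reg=0xAC
After byte 2 (0x79): reg=0x25
After byte 3 (0x7E): reg=0x86
After byte 4 (0x07): reg=0x8E
After byte 5 (0x13): reg=0xDA
After byte 6 (0x59): reg=0x80
After byte 7 (0xF2): reg=0x59

Answer: 0x59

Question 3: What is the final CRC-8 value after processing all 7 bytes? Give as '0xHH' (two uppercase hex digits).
Answer: 0x59

Derivation:
After byte 1 (0x00): reg=0xAC
After byte 2 (0x79): reg=0x25
After byte 3 (0x7E): reg=0x86
After byte 4 (0x07): reg=0x8E
After byte 5 (0x13): reg=0xDA
After byte 6 (0x59): reg=0x80
After byte 7 (0xF2): reg=0x59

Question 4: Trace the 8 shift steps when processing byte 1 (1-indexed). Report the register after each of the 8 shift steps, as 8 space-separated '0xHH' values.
Register before byte 1: 0x55
After XOR with byte 0x00: 0x55

Answer: 0xAA 0x53 0xA6 0x4B 0x96 0x2B 0x56 0xAC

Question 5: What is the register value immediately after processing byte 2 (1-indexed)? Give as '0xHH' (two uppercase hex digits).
Answer: 0x25

Derivation:
After byte 1 (0x00): reg=0xAC
After byte 2 (0x79): reg=0x25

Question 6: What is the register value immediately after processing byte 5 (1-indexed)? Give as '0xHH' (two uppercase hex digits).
Answer: 0xDA

Derivation:
After byte 1 (0x00): reg=0xAC
After byte 2 (0x79): reg=0x25
After byte 3 (0x7E): reg=0x86
After byte 4 (0x07): reg=0x8E
After byte 5 (0x13): reg=0xDA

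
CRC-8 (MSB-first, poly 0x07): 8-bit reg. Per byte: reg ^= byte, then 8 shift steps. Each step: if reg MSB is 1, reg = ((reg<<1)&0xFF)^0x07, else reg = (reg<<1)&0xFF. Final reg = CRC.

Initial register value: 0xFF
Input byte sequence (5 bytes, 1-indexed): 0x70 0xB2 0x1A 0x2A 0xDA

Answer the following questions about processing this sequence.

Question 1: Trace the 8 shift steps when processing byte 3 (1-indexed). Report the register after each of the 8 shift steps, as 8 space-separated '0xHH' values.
After byte 1 (0x70): reg=0xA4
After byte 2 (0xB2): reg=0x62
Register before byte 3: 0x62
After XOR with byte 0x1A: 0x78

Answer: 0xF0 0xE7 0xC9 0x95 0x2D 0x5A 0xB4 0x6F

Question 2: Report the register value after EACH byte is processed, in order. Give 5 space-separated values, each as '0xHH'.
0xA4 0x62 0x6F 0xDC 0x12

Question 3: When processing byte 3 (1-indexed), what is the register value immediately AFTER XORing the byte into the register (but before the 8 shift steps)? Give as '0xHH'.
Register before byte 3: 0x62
Byte 3: 0x1A
0x62 XOR 0x1A = 0x78

Answer: 0x78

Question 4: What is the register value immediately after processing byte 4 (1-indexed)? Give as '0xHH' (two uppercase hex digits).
Answer: 0xDC

Derivation:
After byte 1 (0x70): reg=0xA4
After byte 2 (0xB2): reg=0x62
After byte 3 (0x1A): reg=0x6F
After byte 4 (0x2A): reg=0xDC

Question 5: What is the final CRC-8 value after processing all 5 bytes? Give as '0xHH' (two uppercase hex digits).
Answer: 0x12

Derivation:
After byte 1 (0x70): reg=0xA4
After byte 2 (0xB2): reg=0x62
After byte 3 (0x1A): reg=0x6F
After byte 4 (0x2A): reg=0xDC
After byte 5 (0xDA): reg=0x12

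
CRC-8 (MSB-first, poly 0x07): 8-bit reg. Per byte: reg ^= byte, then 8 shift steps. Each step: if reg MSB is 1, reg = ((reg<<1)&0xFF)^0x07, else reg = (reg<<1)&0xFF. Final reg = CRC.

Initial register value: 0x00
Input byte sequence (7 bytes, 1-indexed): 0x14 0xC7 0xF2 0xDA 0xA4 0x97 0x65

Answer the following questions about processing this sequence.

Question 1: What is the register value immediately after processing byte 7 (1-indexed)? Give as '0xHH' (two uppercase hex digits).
After byte 1 (0x14): reg=0x6C
After byte 2 (0xC7): reg=0x58
After byte 3 (0xF2): reg=0x5F
After byte 4 (0xDA): reg=0x92
After byte 5 (0xA4): reg=0x82
After byte 6 (0x97): reg=0x6B
After byte 7 (0x65): reg=0x2A

Answer: 0x2A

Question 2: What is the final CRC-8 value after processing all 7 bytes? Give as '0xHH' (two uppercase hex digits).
Answer: 0x2A

Derivation:
After byte 1 (0x14): reg=0x6C
After byte 2 (0xC7): reg=0x58
After byte 3 (0xF2): reg=0x5F
After byte 4 (0xDA): reg=0x92
After byte 5 (0xA4): reg=0x82
After byte 6 (0x97): reg=0x6B
After byte 7 (0x65): reg=0x2A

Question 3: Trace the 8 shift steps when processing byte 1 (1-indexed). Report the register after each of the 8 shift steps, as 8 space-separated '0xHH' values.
Register before byte 1: 0x00
After XOR with byte 0x14: 0x14

Answer: 0x28 0x50 0xA0 0x47 0x8E 0x1B 0x36 0x6C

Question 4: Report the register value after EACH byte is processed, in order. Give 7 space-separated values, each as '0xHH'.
0x6C 0x58 0x5F 0x92 0x82 0x6B 0x2A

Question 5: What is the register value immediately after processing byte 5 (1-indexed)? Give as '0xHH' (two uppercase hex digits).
Answer: 0x82

Derivation:
After byte 1 (0x14): reg=0x6C
After byte 2 (0xC7): reg=0x58
After byte 3 (0xF2): reg=0x5F
After byte 4 (0xDA): reg=0x92
After byte 5 (0xA4): reg=0x82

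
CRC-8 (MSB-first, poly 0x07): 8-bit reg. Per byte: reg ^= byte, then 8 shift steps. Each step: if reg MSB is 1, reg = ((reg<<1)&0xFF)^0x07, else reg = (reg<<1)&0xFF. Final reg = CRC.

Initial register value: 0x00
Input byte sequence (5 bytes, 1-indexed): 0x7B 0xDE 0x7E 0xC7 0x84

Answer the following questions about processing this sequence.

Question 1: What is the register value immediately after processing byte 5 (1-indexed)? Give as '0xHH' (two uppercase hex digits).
After byte 1 (0x7B): reg=0x66
After byte 2 (0xDE): reg=0x21
After byte 3 (0x7E): reg=0x9A
After byte 4 (0xC7): reg=0x94
After byte 5 (0x84): reg=0x70

Answer: 0x70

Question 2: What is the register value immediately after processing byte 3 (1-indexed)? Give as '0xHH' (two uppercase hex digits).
After byte 1 (0x7B): reg=0x66
After byte 2 (0xDE): reg=0x21
After byte 3 (0x7E): reg=0x9A

Answer: 0x9A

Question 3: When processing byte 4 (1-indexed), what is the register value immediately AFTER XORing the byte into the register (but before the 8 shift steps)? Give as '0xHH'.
Answer: 0x5D

Derivation:
Register before byte 4: 0x9A
Byte 4: 0xC7
0x9A XOR 0xC7 = 0x5D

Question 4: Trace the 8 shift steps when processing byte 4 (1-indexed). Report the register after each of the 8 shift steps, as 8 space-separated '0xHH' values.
Answer: 0xBA 0x73 0xE6 0xCB 0x91 0x25 0x4A 0x94

Derivation:
After byte 1 (0x7B): reg=0x66
After byte 2 (0xDE): reg=0x21
After byte 3 (0x7E): reg=0x9A
Register before byte 4: 0x9A
After XOR with byte 0xC7: 0x5D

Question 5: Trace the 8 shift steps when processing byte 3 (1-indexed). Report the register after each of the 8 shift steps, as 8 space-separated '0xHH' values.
Answer: 0xBE 0x7B 0xF6 0xEB 0xD1 0xA5 0x4D 0x9A

Derivation:
After byte 1 (0x7B): reg=0x66
After byte 2 (0xDE): reg=0x21
Register before byte 3: 0x21
After XOR with byte 0x7E: 0x5F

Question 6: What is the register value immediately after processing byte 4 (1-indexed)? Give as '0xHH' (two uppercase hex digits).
After byte 1 (0x7B): reg=0x66
After byte 2 (0xDE): reg=0x21
After byte 3 (0x7E): reg=0x9A
After byte 4 (0xC7): reg=0x94

Answer: 0x94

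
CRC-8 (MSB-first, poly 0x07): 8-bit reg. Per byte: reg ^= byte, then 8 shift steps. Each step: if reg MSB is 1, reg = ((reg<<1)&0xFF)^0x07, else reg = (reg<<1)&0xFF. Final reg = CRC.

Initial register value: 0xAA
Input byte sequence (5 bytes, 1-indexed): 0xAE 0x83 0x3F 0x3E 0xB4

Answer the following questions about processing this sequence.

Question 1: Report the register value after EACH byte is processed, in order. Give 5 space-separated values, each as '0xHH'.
0x1C 0xD4 0x9F 0x6E 0x08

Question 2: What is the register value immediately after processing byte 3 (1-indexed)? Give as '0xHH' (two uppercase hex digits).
After byte 1 (0xAE): reg=0x1C
After byte 2 (0x83): reg=0xD4
After byte 3 (0x3F): reg=0x9F

Answer: 0x9F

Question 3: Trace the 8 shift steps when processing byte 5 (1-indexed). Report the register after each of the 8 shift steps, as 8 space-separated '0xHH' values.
Answer: 0xB3 0x61 0xC2 0x83 0x01 0x02 0x04 0x08

Derivation:
After byte 1 (0xAE): reg=0x1C
After byte 2 (0x83): reg=0xD4
After byte 3 (0x3F): reg=0x9F
After byte 4 (0x3E): reg=0x6E
Register before byte 5: 0x6E
After XOR with byte 0xB4: 0xDA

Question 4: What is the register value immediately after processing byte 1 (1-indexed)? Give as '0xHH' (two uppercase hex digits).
Answer: 0x1C

Derivation:
After byte 1 (0xAE): reg=0x1C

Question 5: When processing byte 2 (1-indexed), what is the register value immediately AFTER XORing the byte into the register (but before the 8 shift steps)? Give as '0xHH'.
Answer: 0x9F

Derivation:
Register before byte 2: 0x1C
Byte 2: 0x83
0x1C XOR 0x83 = 0x9F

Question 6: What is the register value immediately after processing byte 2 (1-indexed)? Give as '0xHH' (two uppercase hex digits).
After byte 1 (0xAE): reg=0x1C
After byte 2 (0x83): reg=0xD4

Answer: 0xD4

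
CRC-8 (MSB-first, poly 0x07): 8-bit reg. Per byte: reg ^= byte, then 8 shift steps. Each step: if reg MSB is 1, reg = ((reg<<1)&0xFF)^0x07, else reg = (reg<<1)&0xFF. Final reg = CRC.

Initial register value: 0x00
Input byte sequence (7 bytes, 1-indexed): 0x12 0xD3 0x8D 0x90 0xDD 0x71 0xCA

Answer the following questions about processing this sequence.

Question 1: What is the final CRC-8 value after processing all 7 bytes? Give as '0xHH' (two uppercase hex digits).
Answer: 0x51

Derivation:
After byte 1 (0x12): reg=0x7E
After byte 2 (0xD3): reg=0x4A
After byte 3 (0x8D): reg=0x5B
After byte 4 (0x90): reg=0x7F
After byte 5 (0xDD): reg=0x67
After byte 6 (0x71): reg=0x62
After byte 7 (0xCA): reg=0x51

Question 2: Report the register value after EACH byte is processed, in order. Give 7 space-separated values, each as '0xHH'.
0x7E 0x4A 0x5B 0x7F 0x67 0x62 0x51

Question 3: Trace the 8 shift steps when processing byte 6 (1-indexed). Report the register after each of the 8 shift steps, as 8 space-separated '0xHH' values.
Answer: 0x2C 0x58 0xB0 0x67 0xCE 0x9B 0x31 0x62

Derivation:
After byte 1 (0x12): reg=0x7E
After byte 2 (0xD3): reg=0x4A
After byte 3 (0x8D): reg=0x5B
After byte 4 (0x90): reg=0x7F
After byte 5 (0xDD): reg=0x67
Register before byte 6: 0x67
After XOR with byte 0x71: 0x16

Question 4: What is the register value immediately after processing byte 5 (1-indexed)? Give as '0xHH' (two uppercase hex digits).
Answer: 0x67

Derivation:
After byte 1 (0x12): reg=0x7E
After byte 2 (0xD3): reg=0x4A
After byte 3 (0x8D): reg=0x5B
After byte 4 (0x90): reg=0x7F
After byte 5 (0xDD): reg=0x67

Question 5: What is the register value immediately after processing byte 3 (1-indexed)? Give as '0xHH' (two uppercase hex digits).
Answer: 0x5B

Derivation:
After byte 1 (0x12): reg=0x7E
After byte 2 (0xD3): reg=0x4A
After byte 3 (0x8D): reg=0x5B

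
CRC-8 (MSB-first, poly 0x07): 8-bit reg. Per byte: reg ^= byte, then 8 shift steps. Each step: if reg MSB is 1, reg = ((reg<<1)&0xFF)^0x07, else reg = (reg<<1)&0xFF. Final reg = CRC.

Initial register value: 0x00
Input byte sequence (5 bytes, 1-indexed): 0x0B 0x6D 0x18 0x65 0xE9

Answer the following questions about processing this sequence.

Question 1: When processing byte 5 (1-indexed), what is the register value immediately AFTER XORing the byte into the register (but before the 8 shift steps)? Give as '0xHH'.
Answer: 0xF4

Derivation:
Register before byte 5: 0x1D
Byte 5: 0xE9
0x1D XOR 0xE9 = 0xF4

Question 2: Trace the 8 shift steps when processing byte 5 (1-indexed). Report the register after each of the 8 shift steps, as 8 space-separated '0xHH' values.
After byte 1 (0x0B): reg=0x31
After byte 2 (0x6D): reg=0x93
After byte 3 (0x18): reg=0xB8
After byte 4 (0x65): reg=0x1D
Register before byte 5: 0x1D
After XOR with byte 0xE9: 0xF4

Answer: 0xEF 0xD9 0xB5 0x6D 0xDA 0xB3 0x61 0xC2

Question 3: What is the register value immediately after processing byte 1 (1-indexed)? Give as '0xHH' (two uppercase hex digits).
After byte 1 (0x0B): reg=0x31

Answer: 0x31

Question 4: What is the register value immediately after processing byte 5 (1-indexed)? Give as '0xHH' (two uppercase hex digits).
Answer: 0xC2

Derivation:
After byte 1 (0x0B): reg=0x31
After byte 2 (0x6D): reg=0x93
After byte 3 (0x18): reg=0xB8
After byte 4 (0x65): reg=0x1D
After byte 5 (0xE9): reg=0xC2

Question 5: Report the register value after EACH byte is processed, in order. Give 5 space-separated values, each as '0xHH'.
0x31 0x93 0xB8 0x1D 0xC2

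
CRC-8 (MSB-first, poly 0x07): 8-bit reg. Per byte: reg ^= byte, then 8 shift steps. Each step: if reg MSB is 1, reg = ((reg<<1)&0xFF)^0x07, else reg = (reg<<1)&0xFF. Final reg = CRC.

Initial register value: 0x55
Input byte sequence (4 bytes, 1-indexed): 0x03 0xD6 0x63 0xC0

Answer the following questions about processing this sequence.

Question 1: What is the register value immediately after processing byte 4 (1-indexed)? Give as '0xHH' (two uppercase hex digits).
Answer: 0x5E

Derivation:
After byte 1 (0x03): reg=0xA5
After byte 2 (0xD6): reg=0x5E
After byte 3 (0x63): reg=0xB3
After byte 4 (0xC0): reg=0x5E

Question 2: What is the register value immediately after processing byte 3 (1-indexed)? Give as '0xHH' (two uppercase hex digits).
After byte 1 (0x03): reg=0xA5
After byte 2 (0xD6): reg=0x5E
After byte 3 (0x63): reg=0xB3

Answer: 0xB3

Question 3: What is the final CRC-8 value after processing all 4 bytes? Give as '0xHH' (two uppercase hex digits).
After byte 1 (0x03): reg=0xA5
After byte 2 (0xD6): reg=0x5E
After byte 3 (0x63): reg=0xB3
After byte 4 (0xC0): reg=0x5E

Answer: 0x5E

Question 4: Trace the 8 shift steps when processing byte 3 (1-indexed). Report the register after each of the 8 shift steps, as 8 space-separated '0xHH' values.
Answer: 0x7A 0xF4 0xEF 0xD9 0xB5 0x6D 0xDA 0xB3

Derivation:
After byte 1 (0x03): reg=0xA5
After byte 2 (0xD6): reg=0x5E
Register before byte 3: 0x5E
After XOR with byte 0x63: 0x3D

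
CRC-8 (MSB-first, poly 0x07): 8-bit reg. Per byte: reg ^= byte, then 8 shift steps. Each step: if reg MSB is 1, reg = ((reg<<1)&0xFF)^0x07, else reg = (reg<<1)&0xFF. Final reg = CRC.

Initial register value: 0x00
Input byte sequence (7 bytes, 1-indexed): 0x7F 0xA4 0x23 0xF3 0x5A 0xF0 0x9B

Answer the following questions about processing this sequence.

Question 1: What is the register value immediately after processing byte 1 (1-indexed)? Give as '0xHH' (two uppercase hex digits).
Answer: 0x7A

Derivation:
After byte 1 (0x7F): reg=0x7A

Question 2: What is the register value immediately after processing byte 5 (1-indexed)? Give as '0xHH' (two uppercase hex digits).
Answer: 0x5D

Derivation:
After byte 1 (0x7F): reg=0x7A
After byte 2 (0xA4): reg=0x14
After byte 3 (0x23): reg=0x85
After byte 4 (0xF3): reg=0x45
After byte 5 (0x5A): reg=0x5D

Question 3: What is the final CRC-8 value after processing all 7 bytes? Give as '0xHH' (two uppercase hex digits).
After byte 1 (0x7F): reg=0x7A
After byte 2 (0xA4): reg=0x14
After byte 3 (0x23): reg=0x85
After byte 4 (0xF3): reg=0x45
After byte 5 (0x5A): reg=0x5D
After byte 6 (0xF0): reg=0x4A
After byte 7 (0x9B): reg=0x39

Answer: 0x39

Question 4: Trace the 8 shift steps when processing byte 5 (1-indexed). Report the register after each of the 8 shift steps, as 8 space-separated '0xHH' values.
Answer: 0x3E 0x7C 0xF8 0xF7 0xE9 0xD5 0xAD 0x5D

Derivation:
After byte 1 (0x7F): reg=0x7A
After byte 2 (0xA4): reg=0x14
After byte 3 (0x23): reg=0x85
After byte 4 (0xF3): reg=0x45
Register before byte 5: 0x45
After XOR with byte 0x5A: 0x1F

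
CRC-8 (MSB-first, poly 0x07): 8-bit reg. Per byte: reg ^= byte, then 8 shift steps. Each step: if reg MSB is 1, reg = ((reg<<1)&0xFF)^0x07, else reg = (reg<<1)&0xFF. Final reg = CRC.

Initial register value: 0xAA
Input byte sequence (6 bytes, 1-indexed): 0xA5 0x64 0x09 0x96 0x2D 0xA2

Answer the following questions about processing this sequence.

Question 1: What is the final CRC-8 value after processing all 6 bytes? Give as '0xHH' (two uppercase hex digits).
After byte 1 (0xA5): reg=0x2D
After byte 2 (0x64): reg=0xF8
After byte 3 (0x09): reg=0xD9
After byte 4 (0x96): reg=0xEA
After byte 5 (0x2D): reg=0x5B
After byte 6 (0xA2): reg=0xE1

Answer: 0xE1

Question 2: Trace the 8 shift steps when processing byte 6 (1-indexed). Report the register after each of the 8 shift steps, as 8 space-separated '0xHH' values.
Answer: 0xF5 0xED 0xDD 0xBD 0x7D 0xFA 0xF3 0xE1

Derivation:
After byte 1 (0xA5): reg=0x2D
After byte 2 (0x64): reg=0xF8
After byte 3 (0x09): reg=0xD9
After byte 4 (0x96): reg=0xEA
After byte 5 (0x2D): reg=0x5B
Register before byte 6: 0x5B
After XOR with byte 0xA2: 0xF9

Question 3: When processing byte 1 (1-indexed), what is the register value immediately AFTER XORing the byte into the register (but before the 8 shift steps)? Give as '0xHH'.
Register before byte 1: 0xAA
Byte 1: 0xA5
0xAA XOR 0xA5 = 0x0F

Answer: 0x0F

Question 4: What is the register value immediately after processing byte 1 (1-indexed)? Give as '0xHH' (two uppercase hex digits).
After byte 1 (0xA5): reg=0x2D

Answer: 0x2D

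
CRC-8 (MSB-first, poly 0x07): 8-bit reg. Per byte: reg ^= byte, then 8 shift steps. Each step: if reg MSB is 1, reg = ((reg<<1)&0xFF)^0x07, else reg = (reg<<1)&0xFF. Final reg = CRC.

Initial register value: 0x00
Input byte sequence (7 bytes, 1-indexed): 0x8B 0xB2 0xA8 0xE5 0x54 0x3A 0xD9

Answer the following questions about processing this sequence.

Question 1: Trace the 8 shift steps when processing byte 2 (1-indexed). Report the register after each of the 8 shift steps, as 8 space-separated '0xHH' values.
Answer: 0x14 0x28 0x50 0xA0 0x47 0x8E 0x1B 0x36

Derivation:
After byte 1 (0x8B): reg=0xB8
Register before byte 2: 0xB8
After XOR with byte 0xB2: 0x0A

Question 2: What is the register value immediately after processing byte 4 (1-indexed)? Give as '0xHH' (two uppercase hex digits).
After byte 1 (0x8B): reg=0xB8
After byte 2 (0xB2): reg=0x36
After byte 3 (0xA8): reg=0xD3
After byte 4 (0xE5): reg=0x82

Answer: 0x82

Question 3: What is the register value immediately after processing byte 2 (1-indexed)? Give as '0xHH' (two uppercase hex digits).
Answer: 0x36

Derivation:
After byte 1 (0x8B): reg=0xB8
After byte 2 (0xB2): reg=0x36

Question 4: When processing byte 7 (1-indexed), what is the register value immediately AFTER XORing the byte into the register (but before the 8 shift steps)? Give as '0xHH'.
Answer: 0xBB

Derivation:
Register before byte 7: 0x62
Byte 7: 0xD9
0x62 XOR 0xD9 = 0xBB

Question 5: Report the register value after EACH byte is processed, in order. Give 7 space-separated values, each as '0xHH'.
0xB8 0x36 0xD3 0x82 0x2C 0x62 0x28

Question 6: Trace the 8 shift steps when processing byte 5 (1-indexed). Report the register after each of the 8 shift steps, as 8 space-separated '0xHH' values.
Answer: 0xAB 0x51 0xA2 0x43 0x86 0x0B 0x16 0x2C

Derivation:
After byte 1 (0x8B): reg=0xB8
After byte 2 (0xB2): reg=0x36
After byte 3 (0xA8): reg=0xD3
After byte 4 (0xE5): reg=0x82
Register before byte 5: 0x82
After XOR with byte 0x54: 0xD6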